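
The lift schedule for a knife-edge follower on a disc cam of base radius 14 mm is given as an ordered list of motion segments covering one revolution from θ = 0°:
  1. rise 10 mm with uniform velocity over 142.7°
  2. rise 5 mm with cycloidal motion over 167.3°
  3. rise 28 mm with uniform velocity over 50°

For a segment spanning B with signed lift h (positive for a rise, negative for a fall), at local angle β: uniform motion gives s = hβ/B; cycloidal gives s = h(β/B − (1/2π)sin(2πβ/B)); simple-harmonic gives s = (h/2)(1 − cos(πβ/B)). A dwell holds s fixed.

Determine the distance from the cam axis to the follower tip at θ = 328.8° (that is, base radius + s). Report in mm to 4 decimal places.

seg 1 [0°–142.7°] uniform, h=10: full span → s += 10 → s = 10.0000
seg 2 [142.7°–310°] cycloidal, h=5: full span → s += 5 → s = 15.0000
seg 3 [310°–360°] uniform, h=28: θ=328.8° here. β=18.8, B=50. 28·18.8/50 = 10.5280 → s = 25.5280
radial distance = base radius + s = 14 + 25.5280 = 39.5280

39.5280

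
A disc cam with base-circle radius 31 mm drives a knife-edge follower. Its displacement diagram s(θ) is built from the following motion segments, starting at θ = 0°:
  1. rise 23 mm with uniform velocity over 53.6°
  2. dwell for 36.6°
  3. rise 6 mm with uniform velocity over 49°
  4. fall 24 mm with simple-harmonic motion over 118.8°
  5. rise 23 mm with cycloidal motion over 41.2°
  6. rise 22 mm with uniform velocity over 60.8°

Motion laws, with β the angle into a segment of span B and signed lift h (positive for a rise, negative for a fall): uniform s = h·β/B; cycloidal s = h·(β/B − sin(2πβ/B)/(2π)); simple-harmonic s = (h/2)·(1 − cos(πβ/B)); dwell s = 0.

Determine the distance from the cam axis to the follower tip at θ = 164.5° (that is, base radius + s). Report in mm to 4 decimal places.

seg 1 [0°–53.6°] uniform, h=23: full span → s += 23 → s = 23.0000
seg 2 [53.6°–90.2°] dwell: s stays 23.0000
seg 3 [90.2°–139.2°] uniform, h=6: full span → s += 6 → s = 29.0000
seg 4 [139.2°–258°] simple-harmonic, h=-24: θ=164.5° here. β=25.3, B=118.8. -24/2·(1 − cos(π·0.2130)) = -2.5870 → s = 26.4130
radial distance = base radius + s = 31 + 26.4130 = 57.4130

57.4130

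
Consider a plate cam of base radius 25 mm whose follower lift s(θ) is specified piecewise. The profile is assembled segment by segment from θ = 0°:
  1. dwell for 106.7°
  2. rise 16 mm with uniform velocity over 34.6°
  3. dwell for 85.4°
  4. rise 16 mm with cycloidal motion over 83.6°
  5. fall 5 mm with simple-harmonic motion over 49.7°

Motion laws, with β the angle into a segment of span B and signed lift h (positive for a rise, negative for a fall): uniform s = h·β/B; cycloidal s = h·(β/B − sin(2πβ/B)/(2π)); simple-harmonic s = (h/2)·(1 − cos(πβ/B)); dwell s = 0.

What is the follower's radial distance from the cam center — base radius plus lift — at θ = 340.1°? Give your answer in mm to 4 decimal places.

seg 1 [0°–106.7°] dwell: s stays 0.0000
seg 2 [106.7°–141.3°] uniform, h=16: full span → s += 16 → s = 16.0000
seg 3 [141.3°–226.7°] dwell: s stays 16.0000
seg 4 [226.7°–310.3°] cycloidal, h=16: full span → s += 16 → s = 32.0000
seg 5 [310.3°–360°] simple-harmonic, h=-5: θ=340.1° here. β=29.8, B=49.7. -5/2·(1 − cos(π·0.5996)) = -3.2695 → s = 28.7305
radial distance = base radius + s = 25 + 28.7305 = 53.7305

53.7305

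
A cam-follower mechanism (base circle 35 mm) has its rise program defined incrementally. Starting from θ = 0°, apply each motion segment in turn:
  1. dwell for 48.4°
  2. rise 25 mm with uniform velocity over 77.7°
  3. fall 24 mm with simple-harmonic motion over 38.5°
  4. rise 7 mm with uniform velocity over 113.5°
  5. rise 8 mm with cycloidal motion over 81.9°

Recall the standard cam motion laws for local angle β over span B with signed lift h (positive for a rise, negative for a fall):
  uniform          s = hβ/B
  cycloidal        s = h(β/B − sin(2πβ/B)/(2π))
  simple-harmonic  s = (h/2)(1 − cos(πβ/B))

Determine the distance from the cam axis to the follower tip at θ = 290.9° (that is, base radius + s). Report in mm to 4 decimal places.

seg 1 [0°–48.4°] dwell: s stays 0.0000
seg 2 [48.4°–126.1°] uniform, h=25: full span → s += 25 → s = 25.0000
seg 3 [126.1°–164.6°] simple-harmonic, h=-24: full span → s += -24 → s = 1.0000
seg 4 [164.6°–278.1°] uniform, h=7: full span → s += 7 → s = 8.0000
seg 5 [278.1°–360°] cycloidal, h=8: θ=290.9° here. β=12.8, B=81.9. 8·(0.1563 − sin(2π·0.1563)/(2π)) = 0.1915 → s = 8.1915
radial distance = base radius + s = 35 + 8.1915 = 43.1915

43.1915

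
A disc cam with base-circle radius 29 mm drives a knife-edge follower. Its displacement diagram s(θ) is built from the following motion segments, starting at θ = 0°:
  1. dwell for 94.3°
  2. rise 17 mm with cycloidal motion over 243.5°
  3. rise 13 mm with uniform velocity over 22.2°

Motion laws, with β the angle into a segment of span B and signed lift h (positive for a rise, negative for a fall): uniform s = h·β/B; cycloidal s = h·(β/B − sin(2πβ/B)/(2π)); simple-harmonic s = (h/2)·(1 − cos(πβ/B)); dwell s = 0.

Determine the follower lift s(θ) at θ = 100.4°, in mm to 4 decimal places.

seg 1 [0°–94.3°] dwell: s stays 0.0000
seg 2 [94.3°–337.8°] cycloidal, h=17: θ=100.4° here. β=6.1, B=243.5. 17·(0.0251 − sin(2π·0.0251)/(2π)) = 0.0018 → s = 0.0018

0.0018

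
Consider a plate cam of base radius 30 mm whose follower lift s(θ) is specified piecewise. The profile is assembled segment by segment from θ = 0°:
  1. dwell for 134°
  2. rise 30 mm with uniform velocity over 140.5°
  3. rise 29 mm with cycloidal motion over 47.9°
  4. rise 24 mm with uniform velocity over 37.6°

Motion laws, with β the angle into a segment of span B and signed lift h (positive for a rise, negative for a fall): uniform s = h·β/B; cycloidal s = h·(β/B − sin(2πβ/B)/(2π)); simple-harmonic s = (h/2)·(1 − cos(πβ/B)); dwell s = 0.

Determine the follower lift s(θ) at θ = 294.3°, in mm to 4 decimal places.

seg 1 [0°–134°] dwell: s stays 0.0000
seg 2 [134°–274.5°] uniform, h=30: full span → s += 30 → s = 30.0000
seg 3 [274.5°–322.4°] cycloidal, h=29: θ=294.3° here. β=19.8, B=47.9. 29·(0.4134 − sin(2π·0.4134)/(2π)) = 9.5972 → s = 39.5972

39.5972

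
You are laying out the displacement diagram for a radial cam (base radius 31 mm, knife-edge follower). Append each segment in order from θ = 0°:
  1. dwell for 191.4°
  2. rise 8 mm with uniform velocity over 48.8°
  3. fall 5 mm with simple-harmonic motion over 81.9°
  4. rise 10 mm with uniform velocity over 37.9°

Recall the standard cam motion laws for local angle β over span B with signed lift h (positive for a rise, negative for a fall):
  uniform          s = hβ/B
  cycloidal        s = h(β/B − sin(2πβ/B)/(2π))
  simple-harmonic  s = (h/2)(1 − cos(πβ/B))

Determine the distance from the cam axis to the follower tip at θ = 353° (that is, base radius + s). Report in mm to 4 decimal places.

seg 1 [0°–191.4°] dwell: s stays 0.0000
seg 2 [191.4°–240.2°] uniform, h=8: full span → s += 8 → s = 8.0000
seg 3 [240.2°–322.1°] simple-harmonic, h=-5: full span → s += -5 → s = 3.0000
seg 4 [322.1°–360°] uniform, h=10: θ=353° here. β=30.9, B=37.9. 10·30.9/37.9 = 8.1530 → s = 11.1530
radial distance = base radius + s = 31 + 11.1530 = 42.1530

42.1530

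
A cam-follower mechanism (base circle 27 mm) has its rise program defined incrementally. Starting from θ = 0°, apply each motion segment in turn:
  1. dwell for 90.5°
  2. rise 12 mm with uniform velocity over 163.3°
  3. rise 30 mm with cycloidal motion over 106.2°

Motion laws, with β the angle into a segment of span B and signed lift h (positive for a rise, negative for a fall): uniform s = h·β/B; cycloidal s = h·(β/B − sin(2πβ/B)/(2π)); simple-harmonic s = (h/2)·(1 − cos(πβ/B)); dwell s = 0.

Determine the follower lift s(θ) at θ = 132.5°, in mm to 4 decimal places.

seg 1 [0°–90.5°] dwell: s stays 0.0000
seg 2 [90.5°–253.8°] uniform, h=12: θ=132.5° here. β=42, B=163.3. 12·42/163.3 = 3.0863 → s = 3.0863

3.0863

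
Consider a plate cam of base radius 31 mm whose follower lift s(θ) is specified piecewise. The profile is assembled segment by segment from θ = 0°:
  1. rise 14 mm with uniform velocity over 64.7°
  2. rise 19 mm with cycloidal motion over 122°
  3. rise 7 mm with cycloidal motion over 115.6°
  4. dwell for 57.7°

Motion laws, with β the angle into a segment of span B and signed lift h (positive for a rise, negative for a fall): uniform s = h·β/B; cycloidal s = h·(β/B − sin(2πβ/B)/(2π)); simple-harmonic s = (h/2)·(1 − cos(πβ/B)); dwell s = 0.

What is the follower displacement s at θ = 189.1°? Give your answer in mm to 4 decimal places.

seg 1 [0°–64.7°] uniform, h=14: full span → s += 14 → s = 14.0000
seg 2 [64.7°–186.7°] cycloidal, h=19: full span → s += 19 → s = 33.0000
seg 3 [186.7°–302.3°] cycloidal, h=7: θ=189.1° here. β=2.4, B=115.6. 7·(0.0208 − sin(2π·0.0208)/(2π)) = 0.0004 → s = 33.0004

33.0004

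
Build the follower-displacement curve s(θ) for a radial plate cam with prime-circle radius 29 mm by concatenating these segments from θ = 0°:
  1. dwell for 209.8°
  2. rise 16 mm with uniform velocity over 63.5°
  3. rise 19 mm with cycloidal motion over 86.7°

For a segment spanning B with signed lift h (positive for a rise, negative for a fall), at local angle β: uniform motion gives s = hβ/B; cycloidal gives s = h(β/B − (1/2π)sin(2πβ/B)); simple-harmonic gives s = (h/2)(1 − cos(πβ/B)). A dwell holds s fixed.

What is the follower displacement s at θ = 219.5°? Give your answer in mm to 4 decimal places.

seg 1 [0°–209.8°] dwell: s stays 0.0000
seg 2 [209.8°–273.3°] uniform, h=16: θ=219.5° here. β=9.7, B=63.5. 16·9.7/63.5 = 2.4441 → s = 2.4441

2.4441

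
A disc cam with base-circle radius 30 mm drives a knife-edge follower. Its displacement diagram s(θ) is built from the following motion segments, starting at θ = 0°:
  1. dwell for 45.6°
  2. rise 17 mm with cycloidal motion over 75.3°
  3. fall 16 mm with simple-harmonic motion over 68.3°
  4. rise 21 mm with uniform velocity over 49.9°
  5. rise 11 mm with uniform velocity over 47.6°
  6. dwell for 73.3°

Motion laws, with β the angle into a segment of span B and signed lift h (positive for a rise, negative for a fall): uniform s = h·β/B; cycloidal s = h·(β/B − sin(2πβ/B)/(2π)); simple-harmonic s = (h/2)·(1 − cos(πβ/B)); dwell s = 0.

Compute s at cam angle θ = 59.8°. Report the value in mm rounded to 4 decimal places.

seg 1 [0°–45.6°] dwell: s stays 0.0000
seg 2 [45.6°–120.9°] cycloidal, h=17: θ=59.8° here. β=14.2, B=75.3. 17·(0.1886 − sin(2π·0.1886)/(2π)) = 0.6992 → s = 0.6992

0.6992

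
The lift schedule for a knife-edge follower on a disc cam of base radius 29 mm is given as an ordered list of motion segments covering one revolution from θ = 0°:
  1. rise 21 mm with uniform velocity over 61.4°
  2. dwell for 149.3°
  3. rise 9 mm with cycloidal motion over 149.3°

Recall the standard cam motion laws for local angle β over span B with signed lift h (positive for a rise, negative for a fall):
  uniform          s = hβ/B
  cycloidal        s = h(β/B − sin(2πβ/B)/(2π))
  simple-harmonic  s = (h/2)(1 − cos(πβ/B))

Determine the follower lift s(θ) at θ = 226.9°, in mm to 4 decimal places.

seg 1 [0°–61.4°] uniform, h=21: full span → s += 21 → s = 21.0000
seg 2 [61.4°–210.7°] dwell: s stays 21.0000
seg 3 [210.7°–360°] cycloidal, h=9: θ=226.9° here. β=16.2, B=149.3. 9·(0.1085 − sin(2π·0.1085)/(2π)) = 0.0739 → s = 21.0739

21.0739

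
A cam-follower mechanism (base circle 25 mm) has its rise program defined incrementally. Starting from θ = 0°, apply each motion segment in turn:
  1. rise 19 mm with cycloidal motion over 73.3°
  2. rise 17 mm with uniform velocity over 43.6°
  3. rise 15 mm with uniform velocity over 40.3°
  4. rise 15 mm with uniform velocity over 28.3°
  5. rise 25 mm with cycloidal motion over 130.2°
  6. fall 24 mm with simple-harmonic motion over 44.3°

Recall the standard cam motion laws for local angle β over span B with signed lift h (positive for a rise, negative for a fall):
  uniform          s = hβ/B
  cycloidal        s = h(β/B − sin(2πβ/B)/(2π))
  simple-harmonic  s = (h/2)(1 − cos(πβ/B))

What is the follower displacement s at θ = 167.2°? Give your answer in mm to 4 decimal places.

seg 1 [0°–73.3°] cycloidal, h=19: full span → s += 19 → s = 19.0000
seg 2 [73.3°–116.9°] uniform, h=17: full span → s += 17 → s = 36.0000
seg 3 [116.9°–157.2°] uniform, h=15: full span → s += 15 → s = 51.0000
seg 4 [157.2°–185.5°] uniform, h=15: θ=167.2° here. β=10, B=28.3. 15·10/28.3 = 5.3004 → s = 56.3004

56.3004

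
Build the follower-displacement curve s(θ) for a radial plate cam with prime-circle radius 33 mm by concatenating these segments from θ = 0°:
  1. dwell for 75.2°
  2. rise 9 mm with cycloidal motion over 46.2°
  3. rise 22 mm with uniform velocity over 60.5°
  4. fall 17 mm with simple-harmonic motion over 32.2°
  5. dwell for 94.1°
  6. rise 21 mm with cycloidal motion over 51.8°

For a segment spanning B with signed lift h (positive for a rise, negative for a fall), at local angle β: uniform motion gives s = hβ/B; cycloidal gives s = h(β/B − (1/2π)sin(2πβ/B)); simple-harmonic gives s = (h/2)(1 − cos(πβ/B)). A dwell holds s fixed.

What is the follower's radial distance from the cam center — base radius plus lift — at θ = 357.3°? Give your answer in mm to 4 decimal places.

seg 1 [0°–75.2°] dwell: s stays 0.0000
seg 2 [75.2°–121.4°] cycloidal, h=9: full span → s += 9 → s = 9.0000
seg 3 [121.4°–181.9°] uniform, h=22: full span → s += 22 → s = 31.0000
seg 4 [181.9°–214.1°] simple-harmonic, h=-17: full span → s += -17 → s = 14.0000
seg 5 [214.1°–308.2°] dwell: s stays 14.0000
seg 6 [308.2°–360°] cycloidal, h=21: θ=357.3° here. β=49.1, B=51.8. 21·(0.9479 − sin(2π·0.9479)/(2π)) = 20.9805 → s = 34.9805
radial distance = base radius + s = 33 + 34.9805 = 67.9805

67.9805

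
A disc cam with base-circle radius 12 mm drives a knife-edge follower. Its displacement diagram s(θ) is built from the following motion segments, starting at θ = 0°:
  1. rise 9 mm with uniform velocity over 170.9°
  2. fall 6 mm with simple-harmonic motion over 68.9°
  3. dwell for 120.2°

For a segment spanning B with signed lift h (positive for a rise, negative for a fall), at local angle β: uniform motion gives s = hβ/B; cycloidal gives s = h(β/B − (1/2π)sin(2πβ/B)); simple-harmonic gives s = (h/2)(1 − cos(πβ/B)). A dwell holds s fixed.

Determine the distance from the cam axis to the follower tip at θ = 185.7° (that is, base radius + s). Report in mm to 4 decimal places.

seg 1 [0°–170.9°] uniform, h=9: full span → s += 9 → s = 9.0000
seg 2 [170.9°–239.8°] simple-harmonic, h=-6: θ=185.7° here. β=14.8, B=68.9. -6/2·(1 − cos(π·0.2148)) = -0.6576 → s = 8.3424
radial distance = base radius + s = 12 + 8.3424 = 20.3424

20.3424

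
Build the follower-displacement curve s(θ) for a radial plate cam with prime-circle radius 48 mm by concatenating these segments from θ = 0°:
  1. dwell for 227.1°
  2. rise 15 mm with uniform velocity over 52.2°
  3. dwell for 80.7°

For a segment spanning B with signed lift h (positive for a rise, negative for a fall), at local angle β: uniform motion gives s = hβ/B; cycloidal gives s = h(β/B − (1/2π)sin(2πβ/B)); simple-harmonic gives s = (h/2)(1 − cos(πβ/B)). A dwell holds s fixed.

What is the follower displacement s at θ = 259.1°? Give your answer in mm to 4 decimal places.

seg 1 [0°–227.1°] dwell: s stays 0.0000
seg 2 [227.1°–279.3°] uniform, h=15: θ=259.1° here. β=32, B=52.2. 15·32/52.2 = 9.1954 → s = 9.1954

9.1954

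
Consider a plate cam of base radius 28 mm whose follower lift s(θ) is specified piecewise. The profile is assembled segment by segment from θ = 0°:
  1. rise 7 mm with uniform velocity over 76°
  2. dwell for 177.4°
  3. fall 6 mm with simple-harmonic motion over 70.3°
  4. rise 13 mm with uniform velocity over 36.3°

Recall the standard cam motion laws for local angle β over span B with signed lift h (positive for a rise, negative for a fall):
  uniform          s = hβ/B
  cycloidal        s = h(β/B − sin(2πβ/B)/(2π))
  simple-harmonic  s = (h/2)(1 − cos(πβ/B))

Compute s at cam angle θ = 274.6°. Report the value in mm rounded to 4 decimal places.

seg 1 [0°–76°] uniform, h=7: full span → s += 7 → s = 7.0000
seg 2 [76°–253.4°] dwell: s stays 7.0000
seg 3 [253.4°–323.7°] simple-harmonic, h=-6: θ=274.6° here. β=21.2, B=70.3. -6/2·(1 − cos(π·0.3016)) = -1.2486 → s = 5.7514

5.7514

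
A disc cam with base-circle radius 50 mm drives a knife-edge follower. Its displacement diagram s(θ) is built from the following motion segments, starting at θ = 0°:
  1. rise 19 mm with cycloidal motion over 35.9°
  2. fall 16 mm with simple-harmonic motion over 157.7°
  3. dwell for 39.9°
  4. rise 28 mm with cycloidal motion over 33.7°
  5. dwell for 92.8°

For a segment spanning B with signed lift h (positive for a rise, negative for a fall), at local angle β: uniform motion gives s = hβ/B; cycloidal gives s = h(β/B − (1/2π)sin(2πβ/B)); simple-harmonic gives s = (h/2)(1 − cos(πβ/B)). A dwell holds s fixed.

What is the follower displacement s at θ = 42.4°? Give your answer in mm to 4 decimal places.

seg 1 [0°–35.9°] cycloidal, h=19: full span → s += 19 → s = 19.0000
seg 2 [35.9°–193.6°] simple-harmonic, h=-16: θ=42.4° here. β=6.5, B=157.7. -16/2·(1 − cos(π·0.0412)) = -0.0670 → s = 18.9330

18.9330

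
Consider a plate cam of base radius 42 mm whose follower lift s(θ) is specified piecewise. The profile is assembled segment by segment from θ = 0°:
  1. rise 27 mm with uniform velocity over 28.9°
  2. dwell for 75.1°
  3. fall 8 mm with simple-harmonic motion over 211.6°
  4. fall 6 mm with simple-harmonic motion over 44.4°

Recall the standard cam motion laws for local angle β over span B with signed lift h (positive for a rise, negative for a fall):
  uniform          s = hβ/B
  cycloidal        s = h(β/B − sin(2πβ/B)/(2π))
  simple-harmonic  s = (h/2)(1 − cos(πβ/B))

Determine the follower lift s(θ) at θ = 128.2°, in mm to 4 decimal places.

seg 1 [0°–28.9°] uniform, h=27: full span → s += 27 → s = 27.0000
seg 2 [28.9°–104°] dwell: s stays 27.0000
seg 3 [104°–315.6°] simple-harmonic, h=-8: θ=128.2° here. β=24.2, B=211.6. -8/2·(1 − cos(π·0.1144)) = -0.2554 → s = 26.7446

26.7446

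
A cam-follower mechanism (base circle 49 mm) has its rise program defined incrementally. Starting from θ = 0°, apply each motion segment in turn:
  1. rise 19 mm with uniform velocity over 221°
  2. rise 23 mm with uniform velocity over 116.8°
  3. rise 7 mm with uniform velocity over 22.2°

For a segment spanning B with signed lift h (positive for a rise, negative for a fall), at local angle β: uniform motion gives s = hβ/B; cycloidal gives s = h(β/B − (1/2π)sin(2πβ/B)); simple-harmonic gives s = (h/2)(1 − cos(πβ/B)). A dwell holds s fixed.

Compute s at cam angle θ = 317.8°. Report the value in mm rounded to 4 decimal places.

seg 1 [0°–221°] uniform, h=19: full span → s += 19 → s = 19.0000
seg 2 [221°–337.8°] uniform, h=23: θ=317.8° here. β=96.8, B=116.8. 23·96.8/116.8 = 19.0616 → s = 38.0616

38.0616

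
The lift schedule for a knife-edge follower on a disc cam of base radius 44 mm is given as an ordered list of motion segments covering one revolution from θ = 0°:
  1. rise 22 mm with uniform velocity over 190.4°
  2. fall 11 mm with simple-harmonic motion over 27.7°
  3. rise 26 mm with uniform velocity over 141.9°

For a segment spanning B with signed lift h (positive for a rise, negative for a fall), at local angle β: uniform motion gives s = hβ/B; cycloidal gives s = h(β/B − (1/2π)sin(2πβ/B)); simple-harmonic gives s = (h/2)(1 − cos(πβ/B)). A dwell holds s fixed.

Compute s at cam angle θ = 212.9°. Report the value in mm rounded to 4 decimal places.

seg 1 [0°–190.4°] uniform, h=22: full span → s += 22 → s = 22.0000
seg 2 [190.4°–218.1°] simple-harmonic, h=-11: θ=212.9° here. β=22.5, B=27.7. -11/2·(1 − cos(π·0.8123)) = -10.0709 → s = 11.9291

11.9291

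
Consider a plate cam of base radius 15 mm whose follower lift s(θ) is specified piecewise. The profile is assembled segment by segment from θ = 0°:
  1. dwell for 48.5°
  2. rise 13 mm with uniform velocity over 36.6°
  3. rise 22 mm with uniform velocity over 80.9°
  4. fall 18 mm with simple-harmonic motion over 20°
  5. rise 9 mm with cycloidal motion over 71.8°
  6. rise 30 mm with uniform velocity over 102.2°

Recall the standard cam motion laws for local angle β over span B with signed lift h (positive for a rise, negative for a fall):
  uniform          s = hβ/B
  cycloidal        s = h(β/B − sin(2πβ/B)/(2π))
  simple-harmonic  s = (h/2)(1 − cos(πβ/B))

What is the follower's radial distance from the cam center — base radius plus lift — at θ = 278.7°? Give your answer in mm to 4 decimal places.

seg 1 [0°–48.5°] dwell: s stays 0.0000
seg 2 [48.5°–85.1°] uniform, h=13: full span → s += 13 → s = 13.0000
seg 3 [85.1°–166°] uniform, h=22: full span → s += 22 → s = 35.0000
seg 4 [166°–186°] simple-harmonic, h=-18: full span → s += -18 → s = 17.0000
seg 5 [186°–257.8°] cycloidal, h=9: full span → s += 9 → s = 26.0000
seg 6 [257.8°–360°] uniform, h=30: θ=278.7° here. β=20.9, B=102.2. 30·20.9/102.2 = 6.1350 → s = 32.1350
radial distance = base radius + s = 15 + 32.1350 = 47.1350

47.1350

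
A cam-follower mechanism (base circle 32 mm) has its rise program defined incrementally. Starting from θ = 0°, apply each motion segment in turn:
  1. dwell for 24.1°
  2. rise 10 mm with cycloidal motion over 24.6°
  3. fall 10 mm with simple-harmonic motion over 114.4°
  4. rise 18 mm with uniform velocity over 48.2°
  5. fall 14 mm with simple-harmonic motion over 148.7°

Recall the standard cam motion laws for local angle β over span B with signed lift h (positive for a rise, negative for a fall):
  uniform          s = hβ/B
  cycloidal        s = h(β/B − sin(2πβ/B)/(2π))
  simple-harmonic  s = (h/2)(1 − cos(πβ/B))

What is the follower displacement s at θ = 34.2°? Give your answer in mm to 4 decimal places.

seg 1 [0°–24.1°] dwell: s stays 0.0000
seg 2 [24.1°–48.7°] cycloidal, h=10: θ=34.2° here. β=10.1, B=24.6. 10·(0.4106 − sin(2π·0.4106)/(2π)) = 3.2577 → s = 3.2577

3.2577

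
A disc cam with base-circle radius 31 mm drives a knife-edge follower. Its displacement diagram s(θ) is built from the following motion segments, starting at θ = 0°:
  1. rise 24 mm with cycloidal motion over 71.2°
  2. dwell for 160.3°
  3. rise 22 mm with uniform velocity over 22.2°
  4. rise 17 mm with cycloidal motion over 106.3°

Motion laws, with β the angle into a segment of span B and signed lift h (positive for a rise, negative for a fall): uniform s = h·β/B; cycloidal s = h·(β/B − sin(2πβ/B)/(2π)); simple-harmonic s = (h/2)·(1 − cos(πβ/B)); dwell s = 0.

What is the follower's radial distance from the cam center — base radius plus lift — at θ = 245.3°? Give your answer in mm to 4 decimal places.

seg 1 [0°–71.2°] cycloidal, h=24: full span → s += 24 → s = 24.0000
seg 2 [71.2°–231.5°] dwell: s stays 24.0000
seg 3 [231.5°–253.7°] uniform, h=22: θ=245.3° here. β=13.8, B=22.2. 22·13.8/22.2 = 13.6757 → s = 37.6757
radial distance = base radius + s = 31 + 37.6757 = 68.6757

68.6757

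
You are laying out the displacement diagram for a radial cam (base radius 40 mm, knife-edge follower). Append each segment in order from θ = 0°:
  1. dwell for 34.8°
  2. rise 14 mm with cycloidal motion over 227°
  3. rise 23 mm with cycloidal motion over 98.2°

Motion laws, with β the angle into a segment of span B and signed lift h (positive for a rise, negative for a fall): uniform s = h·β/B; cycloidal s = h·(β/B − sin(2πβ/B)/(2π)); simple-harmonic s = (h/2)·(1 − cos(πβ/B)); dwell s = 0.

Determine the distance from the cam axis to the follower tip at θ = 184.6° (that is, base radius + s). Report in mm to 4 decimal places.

seg 1 [0°–34.8°] dwell: s stays 0.0000
seg 2 [34.8°–261.8°] cycloidal, h=14: θ=184.6° here. β=149.8, B=227. 14·(0.6599 − sin(2π·0.6599)/(2π)) = 11.1194 → s = 11.1194
radial distance = base radius + s = 40 + 11.1194 = 51.1194

51.1194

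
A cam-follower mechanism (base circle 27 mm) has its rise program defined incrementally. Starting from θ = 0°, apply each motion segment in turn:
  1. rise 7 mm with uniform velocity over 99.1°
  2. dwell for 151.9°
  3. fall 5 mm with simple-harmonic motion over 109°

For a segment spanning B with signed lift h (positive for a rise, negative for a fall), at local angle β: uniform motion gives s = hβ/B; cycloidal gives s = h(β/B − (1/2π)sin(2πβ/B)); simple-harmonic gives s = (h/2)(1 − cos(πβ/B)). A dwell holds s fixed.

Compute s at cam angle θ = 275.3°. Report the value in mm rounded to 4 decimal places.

seg 1 [0°–99.1°] uniform, h=7: full span → s += 7 → s = 7.0000
seg 2 [99.1°–251°] dwell: s stays 7.0000
seg 3 [251°–360°] simple-harmonic, h=-5: θ=275.3° here. β=24.3, B=109. -5/2·(1 − cos(π·0.2229)) = -0.5885 → s = 6.4115

6.4115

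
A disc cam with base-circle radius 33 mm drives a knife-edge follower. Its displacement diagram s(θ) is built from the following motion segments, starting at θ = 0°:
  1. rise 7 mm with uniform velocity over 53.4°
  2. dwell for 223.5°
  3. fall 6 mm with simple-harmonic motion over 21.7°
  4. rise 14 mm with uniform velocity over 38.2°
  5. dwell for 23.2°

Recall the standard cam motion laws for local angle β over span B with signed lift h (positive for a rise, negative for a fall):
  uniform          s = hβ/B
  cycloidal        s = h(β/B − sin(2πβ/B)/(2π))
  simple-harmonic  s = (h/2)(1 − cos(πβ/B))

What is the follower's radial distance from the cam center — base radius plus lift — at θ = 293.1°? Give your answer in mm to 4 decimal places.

seg 1 [0°–53.4°] uniform, h=7: full span → s += 7 → s = 7.0000
seg 2 [53.4°–276.9°] dwell: s stays 7.0000
seg 3 [276.9°–298.6°] simple-harmonic, h=-6: θ=293.1° here. β=16.2, B=21.7. -6/2·(1 − cos(π·0.7465)) = -5.0982 → s = 1.9018
radial distance = base radius + s = 33 + 1.9018 = 34.9018

34.9018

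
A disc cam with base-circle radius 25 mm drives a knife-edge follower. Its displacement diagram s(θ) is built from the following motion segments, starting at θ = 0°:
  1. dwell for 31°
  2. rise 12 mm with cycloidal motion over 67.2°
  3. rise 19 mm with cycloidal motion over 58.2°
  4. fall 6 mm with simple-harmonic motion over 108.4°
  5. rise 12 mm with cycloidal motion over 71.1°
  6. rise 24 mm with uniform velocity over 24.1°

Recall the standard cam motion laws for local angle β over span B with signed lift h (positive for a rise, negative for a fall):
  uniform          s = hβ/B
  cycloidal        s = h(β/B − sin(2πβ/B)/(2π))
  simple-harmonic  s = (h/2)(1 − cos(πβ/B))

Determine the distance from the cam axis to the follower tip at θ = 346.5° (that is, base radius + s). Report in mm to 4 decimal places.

seg 1 [0°–31°] dwell: s stays 0.0000
seg 2 [31°–98.2°] cycloidal, h=12: full span → s += 12 → s = 12.0000
seg 3 [98.2°–156.4°] cycloidal, h=19: full span → s += 19 → s = 31.0000
seg 4 [156.4°–264.8°] simple-harmonic, h=-6: full span → s += -6 → s = 25.0000
seg 5 [264.8°–335.9°] cycloidal, h=12: full span → s += 12 → s = 37.0000
seg 6 [335.9°–360°] uniform, h=24: θ=346.5° here. β=10.6, B=24.1. 24·10.6/24.1 = 10.5560 → s = 47.5560
radial distance = base radius + s = 25 + 47.5560 = 72.5560

72.5560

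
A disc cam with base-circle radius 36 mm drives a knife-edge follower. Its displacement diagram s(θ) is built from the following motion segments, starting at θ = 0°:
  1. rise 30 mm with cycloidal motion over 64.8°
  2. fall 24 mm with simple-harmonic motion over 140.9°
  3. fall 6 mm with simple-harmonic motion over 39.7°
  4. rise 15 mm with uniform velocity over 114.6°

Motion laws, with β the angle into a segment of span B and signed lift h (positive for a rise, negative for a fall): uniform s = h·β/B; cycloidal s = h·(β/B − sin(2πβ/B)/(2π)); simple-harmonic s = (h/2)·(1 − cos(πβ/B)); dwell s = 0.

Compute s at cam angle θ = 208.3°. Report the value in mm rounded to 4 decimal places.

seg 1 [0°–64.8°] cycloidal, h=30: full span → s += 30 → s = 30.0000
seg 2 [64.8°–205.7°] simple-harmonic, h=-24: full span → s += -24 → s = 6.0000
seg 3 [205.7°–245.4°] simple-harmonic, h=-6: θ=208.3° here. β=2.6, B=39.7. -6/2·(1 − cos(π·0.0655)) = -0.0633 → s = 5.9367

5.9367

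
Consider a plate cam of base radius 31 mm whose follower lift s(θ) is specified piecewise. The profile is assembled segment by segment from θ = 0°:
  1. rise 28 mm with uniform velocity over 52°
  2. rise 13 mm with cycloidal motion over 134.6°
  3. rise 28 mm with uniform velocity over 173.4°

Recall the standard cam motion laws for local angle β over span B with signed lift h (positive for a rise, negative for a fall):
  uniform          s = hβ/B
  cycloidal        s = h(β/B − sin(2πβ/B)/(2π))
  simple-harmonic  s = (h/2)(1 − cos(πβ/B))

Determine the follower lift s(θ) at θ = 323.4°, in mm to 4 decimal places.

seg 1 [0°–52°] uniform, h=28: full span → s += 28 → s = 28.0000
seg 2 [52°–186.6°] cycloidal, h=13: full span → s += 13 → s = 41.0000
seg 3 [186.6°–360°] uniform, h=28: θ=323.4° here. β=136.8, B=173.4. 28·136.8/173.4 = 22.0900 → s = 63.0900

63.0900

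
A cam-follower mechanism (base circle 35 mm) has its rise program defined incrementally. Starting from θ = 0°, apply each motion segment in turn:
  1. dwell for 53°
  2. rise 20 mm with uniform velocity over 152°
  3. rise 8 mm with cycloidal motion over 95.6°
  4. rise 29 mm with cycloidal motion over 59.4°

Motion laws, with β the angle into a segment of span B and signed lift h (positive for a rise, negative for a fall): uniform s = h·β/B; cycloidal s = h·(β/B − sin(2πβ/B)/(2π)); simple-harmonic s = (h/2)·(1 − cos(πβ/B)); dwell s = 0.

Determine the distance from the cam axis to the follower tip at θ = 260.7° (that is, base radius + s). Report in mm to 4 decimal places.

seg 1 [0°–53°] dwell: s stays 0.0000
seg 2 [53°–205°] uniform, h=20: full span → s += 20 → s = 20.0000
seg 3 [205°–300.6°] cycloidal, h=8: θ=260.7° here. β=55.7, B=95.6. 8·(0.5826 − sin(2π·0.5826)/(2π)) = 5.2929 → s = 25.2929
radial distance = base radius + s = 35 + 25.2929 = 60.2929

60.2929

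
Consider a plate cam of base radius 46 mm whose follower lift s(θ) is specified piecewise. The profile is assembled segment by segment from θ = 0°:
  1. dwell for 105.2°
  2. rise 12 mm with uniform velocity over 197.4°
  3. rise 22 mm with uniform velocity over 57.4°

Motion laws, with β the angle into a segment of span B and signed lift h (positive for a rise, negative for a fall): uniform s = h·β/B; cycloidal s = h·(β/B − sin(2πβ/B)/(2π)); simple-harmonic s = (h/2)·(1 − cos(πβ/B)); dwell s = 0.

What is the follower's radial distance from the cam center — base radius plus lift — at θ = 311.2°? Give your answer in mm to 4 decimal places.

seg 1 [0°–105.2°] dwell: s stays 0.0000
seg 2 [105.2°–302.6°] uniform, h=12: full span → s += 12 → s = 12.0000
seg 3 [302.6°–360°] uniform, h=22: θ=311.2° here. β=8.6, B=57.4. 22·8.6/57.4 = 3.2962 → s = 15.2962
radial distance = base radius + s = 46 + 15.2962 = 61.2962

61.2962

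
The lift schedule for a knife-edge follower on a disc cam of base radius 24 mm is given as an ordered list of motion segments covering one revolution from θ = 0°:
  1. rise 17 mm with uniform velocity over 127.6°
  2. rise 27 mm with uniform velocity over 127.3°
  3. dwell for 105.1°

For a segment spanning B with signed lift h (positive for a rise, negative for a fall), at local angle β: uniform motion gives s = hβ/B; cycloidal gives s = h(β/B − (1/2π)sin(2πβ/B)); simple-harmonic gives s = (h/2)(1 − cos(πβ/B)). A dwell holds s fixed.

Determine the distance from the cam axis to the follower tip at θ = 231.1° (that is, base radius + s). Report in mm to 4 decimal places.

seg 1 [0°–127.6°] uniform, h=17: full span → s += 17 → s = 17.0000
seg 2 [127.6°–254.9°] uniform, h=27: θ=231.1° here. β=103.5, B=127.3. 27·103.5/127.3 = 21.9521 → s = 38.9521
radial distance = base radius + s = 24 + 38.9521 = 62.9521

62.9521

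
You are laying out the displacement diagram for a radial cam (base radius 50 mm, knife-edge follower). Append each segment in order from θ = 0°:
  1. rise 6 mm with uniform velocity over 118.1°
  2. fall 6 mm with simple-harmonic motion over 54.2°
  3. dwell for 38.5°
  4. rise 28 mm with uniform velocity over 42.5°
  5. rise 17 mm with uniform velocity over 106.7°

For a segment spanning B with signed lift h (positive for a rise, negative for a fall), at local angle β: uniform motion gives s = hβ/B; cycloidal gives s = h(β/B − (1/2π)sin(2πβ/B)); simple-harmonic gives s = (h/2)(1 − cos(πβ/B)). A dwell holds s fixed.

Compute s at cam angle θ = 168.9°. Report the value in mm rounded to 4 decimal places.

seg 1 [0°–118.1°] uniform, h=6: full span → s += 6 → s = 6.0000
seg 2 [118.1°–172.3°] simple-harmonic, h=-6: θ=168.9° here. β=50.8, B=54.2. -6/2·(1 − cos(π·0.9373)) = -5.9419 → s = 0.0581

0.0581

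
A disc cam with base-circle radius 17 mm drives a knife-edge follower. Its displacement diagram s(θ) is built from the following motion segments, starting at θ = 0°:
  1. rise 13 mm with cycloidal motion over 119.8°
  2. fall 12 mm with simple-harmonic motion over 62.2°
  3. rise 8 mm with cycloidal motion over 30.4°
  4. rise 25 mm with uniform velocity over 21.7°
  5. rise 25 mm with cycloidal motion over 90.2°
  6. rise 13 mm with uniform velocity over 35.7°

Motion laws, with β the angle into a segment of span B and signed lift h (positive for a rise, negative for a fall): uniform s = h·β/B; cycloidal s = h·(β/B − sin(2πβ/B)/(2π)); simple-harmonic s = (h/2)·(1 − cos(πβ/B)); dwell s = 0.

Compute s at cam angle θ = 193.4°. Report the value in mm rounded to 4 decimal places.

seg 1 [0°–119.8°] cycloidal, h=13: full span → s += 13 → s = 13.0000
seg 2 [119.8°–182°] simple-harmonic, h=-12: full span → s += -12 → s = 1.0000
seg 3 [182°–212.4°] cycloidal, h=8: θ=193.4° here. β=11.4, B=30.4. 8·(0.3750 − sin(2π·0.3750)/(2π)) = 2.0997 → s = 3.0997

3.0997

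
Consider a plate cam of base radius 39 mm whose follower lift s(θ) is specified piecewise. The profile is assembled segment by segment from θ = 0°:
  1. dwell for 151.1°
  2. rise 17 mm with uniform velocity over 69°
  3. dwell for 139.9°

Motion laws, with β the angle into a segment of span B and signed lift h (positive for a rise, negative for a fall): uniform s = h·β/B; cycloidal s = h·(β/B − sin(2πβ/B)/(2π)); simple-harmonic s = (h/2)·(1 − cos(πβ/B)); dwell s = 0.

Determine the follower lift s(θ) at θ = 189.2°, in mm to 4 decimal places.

seg 1 [0°–151.1°] dwell: s stays 0.0000
seg 2 [151.1°–220.1°] uniform, h=17: θ=189.2° here. β=38.1, B=69. 17·38.1/69 = 9.3870 → s = 9.3870

9.3870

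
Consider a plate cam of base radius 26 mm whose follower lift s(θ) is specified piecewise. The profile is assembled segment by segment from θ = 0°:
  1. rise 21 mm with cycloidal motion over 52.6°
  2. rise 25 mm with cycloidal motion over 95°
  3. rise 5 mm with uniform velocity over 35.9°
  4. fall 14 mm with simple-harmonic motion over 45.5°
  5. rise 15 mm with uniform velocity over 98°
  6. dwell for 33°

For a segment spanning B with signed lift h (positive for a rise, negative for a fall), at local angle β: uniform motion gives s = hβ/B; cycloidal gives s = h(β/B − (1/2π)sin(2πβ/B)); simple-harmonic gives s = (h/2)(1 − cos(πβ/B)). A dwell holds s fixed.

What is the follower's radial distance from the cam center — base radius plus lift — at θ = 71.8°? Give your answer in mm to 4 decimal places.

seg 1 [0°–52.6°] cycloidal, h=21: full span → s += 21 → s = 21.0000
seg 2 [52.6°–147.6°] cycloidal, h=25: θ=71.8° here. β=19.2, B=95. 25·(0.2021 − sin(2π·0.2021)/(2π)) = 1.2526 → s = 22.2526
radial distance = base radius + s = 26 + 22.2526 = 48.2526

48.2526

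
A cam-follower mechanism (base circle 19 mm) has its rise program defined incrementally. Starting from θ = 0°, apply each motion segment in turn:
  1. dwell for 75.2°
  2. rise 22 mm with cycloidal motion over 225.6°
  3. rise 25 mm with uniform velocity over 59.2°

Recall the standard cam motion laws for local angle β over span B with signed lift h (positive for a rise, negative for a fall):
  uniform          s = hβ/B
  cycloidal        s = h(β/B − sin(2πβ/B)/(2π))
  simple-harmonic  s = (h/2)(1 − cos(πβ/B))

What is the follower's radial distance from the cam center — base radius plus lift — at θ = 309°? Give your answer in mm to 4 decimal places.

seg 1 [0°–75.2°] dwell: s stays 0.0000
seg 2 [75.2°–300.8°] cycloidal, h=22: full span → s += 22 → s = 22.0000
seg 3 [300.8°–360°] uniform, h=25: θ=309° here. β=8.2, B=59.2. 25·8.2/59.2 = 3.4628 → s = 25.4628
radial distance = base radius + s = 19 + 25.4628 = 44.4628

44.4628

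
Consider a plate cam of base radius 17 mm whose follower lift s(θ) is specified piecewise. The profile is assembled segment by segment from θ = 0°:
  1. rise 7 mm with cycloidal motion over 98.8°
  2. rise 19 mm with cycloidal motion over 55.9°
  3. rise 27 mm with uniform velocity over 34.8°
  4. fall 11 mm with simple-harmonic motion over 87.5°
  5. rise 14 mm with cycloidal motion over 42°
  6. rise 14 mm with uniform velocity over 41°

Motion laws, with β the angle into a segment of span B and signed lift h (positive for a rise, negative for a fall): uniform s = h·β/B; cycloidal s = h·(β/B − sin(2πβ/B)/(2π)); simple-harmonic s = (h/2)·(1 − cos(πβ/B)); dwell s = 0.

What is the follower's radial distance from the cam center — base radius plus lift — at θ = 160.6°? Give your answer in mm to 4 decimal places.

seg 1 [0°–98.8°] cycloidal, h=7: full span → s += 7 → s = 7.0000
seg 2 [98.8°–154.7°] cycloidal, h=19: full span → s += 19 → s = 26.0000
seg 3 [154.7°–189.5°] uniform, h=27: θ=160.6° here. β=5.9, B=34.8. 27·5.9/34.8 = 4.5776 → s = 30.5776
radial distance = base radius + s = 17 + 30.5776 = 47.5776

47.5776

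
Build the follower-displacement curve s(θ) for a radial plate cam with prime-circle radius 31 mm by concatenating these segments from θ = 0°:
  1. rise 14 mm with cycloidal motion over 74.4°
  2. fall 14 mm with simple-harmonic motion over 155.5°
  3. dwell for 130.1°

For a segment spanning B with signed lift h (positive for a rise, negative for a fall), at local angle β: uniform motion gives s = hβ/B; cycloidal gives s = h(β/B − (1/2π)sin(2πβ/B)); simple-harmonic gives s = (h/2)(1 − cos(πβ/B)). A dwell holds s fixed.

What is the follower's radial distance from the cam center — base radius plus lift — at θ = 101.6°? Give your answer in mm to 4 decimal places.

seg 1 [0°–74.4°] cycloidal, h=14: full span → s += 14 → s = 14.0000
seg 2 [74.4°–229.9°] simple-harmonic, h=-14: θ=101.6° here. β=27.2, B=155.5. -14/2·(1 − cos(π·0.1749)) = -1.0306 → s = 12.9694
radial distance = base radius + s = 31 + 12.9694 = 43.9694

43.9694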